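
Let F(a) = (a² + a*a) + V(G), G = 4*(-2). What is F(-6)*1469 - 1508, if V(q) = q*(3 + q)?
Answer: 163020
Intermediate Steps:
G = -8
F(a) = 40 + 2*a² (F(a) = (a² + a*a) - 8*(3 - 8) = (a² + a²) - 8*(-5) = 2*a² + 40 = 40 + 2*a²)
F(-6)*1469 - 1508 = (40 + 2*(-6)²)*1469 - 1508 = (40 + 2*36)*1469 - 1508 = (40 + 72)*1469 - 1508 = 112*1469 - 1508 = 164528 - 1508 = 163020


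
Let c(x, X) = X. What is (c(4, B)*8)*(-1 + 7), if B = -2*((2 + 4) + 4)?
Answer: -960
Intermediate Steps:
B = -20 (B = -2*(6 + 4) = -2*10 = -20)
(c(4, B)*8)*(-1 + 7) = (-20*8)*(-1 + 7) = -160*6 = -960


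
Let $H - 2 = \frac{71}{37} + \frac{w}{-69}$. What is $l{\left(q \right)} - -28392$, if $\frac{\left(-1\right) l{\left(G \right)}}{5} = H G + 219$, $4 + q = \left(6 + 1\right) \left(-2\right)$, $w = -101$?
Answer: $\frac{23642007}{851} \approx 27781.0$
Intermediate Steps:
$q = -18$ ($q = -4 + \left(6 + 1\right) \left(-2\right) = -4 + 7 \left(-2\right) = -4 - 14 = -18$)
$H = \frac{13742}{2553}$ ($H = 2 + \left(\frac{71}{37} - \frac{101}{-69}\right) = 2 + \left(71 \cdot \frac{1}{37} - - \frac{101}{69}\right) = 2 + \left(\frac{71}{37} + \frac{101}{69}\right) = 2 + \frac{8636}{2553} = \frac{13742}{2553} \approx 5.3827$)
$l{\left(G \right)} = -1095 - \frac{68710 G}{2553}$ ($l{\left(G \right)} = - 5 \left(\frac{13742 G}{2553} + 219\right) = - 5 \left(219 + \frac{13742 G}{2553}\right) = -1095 - \frac{68710 G}{2553}$)
$l{\left(q \right)} - -28392 = \left(-1095 - - \frac{412260}{851}\right) - -28392 = \left(-1095 + \frac{412260}{851}\right) + 28392 = - \frac{519585}{851} + 28392 = \frac{23642007}{851}$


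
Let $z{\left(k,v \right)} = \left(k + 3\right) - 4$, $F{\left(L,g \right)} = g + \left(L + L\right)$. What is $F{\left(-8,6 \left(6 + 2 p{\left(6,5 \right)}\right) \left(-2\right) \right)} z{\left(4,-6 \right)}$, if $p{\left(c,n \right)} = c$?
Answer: $-696$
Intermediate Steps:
$F{\left(L,g \right)} = g + 2 L$
$z{\left(k,v \right)} = -1 + k$ ($z{\left(k,v \right)} = \left(3 + k\right) - 4 = -1 + k$)
$F{\left(-8,6 \left(6 + 2 p{\left(6,5 \right)}\right) \left(-2\right) \right)} z{\left(4,-6 \right)} = \left(6 \left(6 + 2 \cdot 6\right) \left(-2\right) + 2 \left(-8\right)\right) \left(-1 + 4\right) = \left(6 \left(6 + 12\right) \left(-2\right) - 16\right) 3 = \left(6 \cdot 18 \left(-2\right) - 16\right) 3 = \left(108 \left(-2\right) - 16\right) 3 = \left(-216 - 16\right) 3 = \left(-232\right) 3 = -696$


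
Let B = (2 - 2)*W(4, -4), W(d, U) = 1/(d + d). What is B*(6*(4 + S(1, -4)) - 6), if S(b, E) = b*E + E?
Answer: 0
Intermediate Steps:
W(d, U) = 1/(2*d)
S(b, E) = E + E*b (S(b, E) = E*b + E = E + E*b)
B = 0 (B = (2 - 2)*((1/2)/4) = 0*((1/2)*(1/4)) = 0*(1/8) = 0)
B*(6*(4 + S(1, -4)) - 6) = 0*(6*(4 - 4*(1 + 1)) - 6) = 0*(6*(4 - 4*2) - 6) = 0*(6*(4 - 8) - 6) = 0*(6*(-4) - 6) = 0*(-24 - 6) = 0*(-30) = 0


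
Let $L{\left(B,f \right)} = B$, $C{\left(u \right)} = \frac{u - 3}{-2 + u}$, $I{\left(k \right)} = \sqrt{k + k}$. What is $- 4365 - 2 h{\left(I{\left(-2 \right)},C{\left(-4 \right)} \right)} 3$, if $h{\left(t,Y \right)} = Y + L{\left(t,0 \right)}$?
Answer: $30555 + 52380 i \approx 30555.0 + 52380.0 i$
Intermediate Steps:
$I{\left(k \right)} = \sqrt{2} \sqrt{k}$ ($I{\left(k \right)} = \sqrt{2 k} = \sqrt{2} \sqrt{k}$)
$C{\left(u \right)} = \frac{-3 + u}{-2 + u}$
$h{\left(t,Y \right)} = Y + t$
$- 4365 - 2 h{\left(I{\left(-2 \right)},C{\left(-4 \right)} \right)} 3 = - 4365 - 2 \left(\frac{-3 - 4}{-2 - 4} + \sqrt{2} \sqrt{-2}\right) 3 = - 4365 - 2 \left(\frac{1}{-6} \left(-7\right) + \sqrt{2} i \sqrt{2}\right) 3 = - 4365 - 2 \left(\left(- \frac{1}{6}\right) \left(-7\right) + 2 i\right) 3 = - 4365 - 2 \left(\frac{7}{6} + 2 i\right) 3 = - 4365 \left(- \frac{7}{3} - 4 i\right) 3 = - 4365 \left(-7 - 12 i\right) = 30555 + 52380 i$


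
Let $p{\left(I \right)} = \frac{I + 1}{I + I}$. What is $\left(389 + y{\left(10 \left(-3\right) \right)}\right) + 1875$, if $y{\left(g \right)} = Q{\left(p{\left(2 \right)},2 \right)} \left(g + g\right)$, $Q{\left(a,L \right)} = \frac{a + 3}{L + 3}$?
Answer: $2219$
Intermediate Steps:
$p{\left(I \right)} = \frac{1 + I}{2 I}$
$Q{\left(a,L \right)} = \frac{3 + a}{3 + L}$
$y{\left(g \right)} = \frac{3 g}{2}$ ($y{\left(g \right)} = \frac{3 + \frac{1 + 2}{2 \cdot 2}}{3 + 2} \left(g + g\right) = \frac{3 + \frac{1}{2} \cdot \frac{1}{2} \cdot 3}{5} \cdot 2 g = \frac{3 + \frac{3}{4}}{5} \cdot 2 g = \frac{1}{5} \cdot \frac{15}{4} \cdot 2 g = \frac{3 \cdot 2 g}{4} = \frac{3 g}{2}$)
$\left(389 + y{\left(10 \left(-3\right) \right)}\right) + 1875 = \left(389 + \frac{3 \cdot 10 \left(-3\right)}{2}\right) + 1875 = \left(389 + \frac{3}{2} \left(-30\right)\right) + 1875 = \left(389 - 45\right) + 1875 = 344 + 1875 = 2219$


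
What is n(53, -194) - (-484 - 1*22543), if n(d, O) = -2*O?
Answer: 23415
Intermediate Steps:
n(53, -194) - (-484 - 1*22543) = -2*(-194) - (-484 - 1*22543) = 388 - (-484 - 22543) = 388 - 1*(-23027) = 388 + 23027 = 23415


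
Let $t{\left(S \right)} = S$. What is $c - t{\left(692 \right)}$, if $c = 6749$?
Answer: $6057$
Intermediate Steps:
$c - t{\left(692 \right)} = 6749 - 692 = 6057$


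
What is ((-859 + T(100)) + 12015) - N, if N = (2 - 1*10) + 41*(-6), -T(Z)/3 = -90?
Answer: 11680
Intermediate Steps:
T(Z) = 270 (T(Z) = -3*(-90) = 270)
N = -254 (N = (2 - 10) - 246 = -8 - 246 = -254)
((-859 + T(100)) + 12015) - N = ((-859 + 270) + 12015) - 1*(-254) = (-589 + 12015) + 254 = 11426 + 254 = 11680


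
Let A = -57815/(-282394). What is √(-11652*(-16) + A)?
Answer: √14867291808879062/282394 ≈ 431.78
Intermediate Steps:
A = 57815/282394 (A = -57815*(-1/282394) = 57815/282394 ≈ 0.20473)
√(-11652*(-16) + A) = √(-11652*(-16) + 57815/282394) = √(186432 + 57815/282394) = √(52647336023/282394) = √14867291808879062/282394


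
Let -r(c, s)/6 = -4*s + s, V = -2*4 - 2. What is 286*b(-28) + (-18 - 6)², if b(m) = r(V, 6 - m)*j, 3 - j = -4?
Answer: 1225800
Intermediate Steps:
V = -10 (V = -8 - 2 = -10)
r(c, s) = 18*s (r(c, s) = -6*(-4*s + s) = -(-18)*s = 18*s)
j = 7 (j = 3 - 1*(-4) = 3 + 4 = 7)
b(m) = 756 - 126*m (b(m) = (18*(6 - m))*7 = (108 - 18*m)*7 = 756 - 126*m)
286*b(-28) + (-18 - 6)² = 286*(756 - 126*(-28)) + (-18 - 6)² = 286*(756 + 3528) + (-24)² = 286*4284 + 576 = 1225224 + 576 = 1225800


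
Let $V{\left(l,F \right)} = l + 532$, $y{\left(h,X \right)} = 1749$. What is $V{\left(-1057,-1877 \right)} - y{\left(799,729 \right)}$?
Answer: $-2274$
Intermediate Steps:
$V{\left(l,F \right)} = 532 + l$
$V{\left(-1057,-1877 \right)} - y{\left(799,729 \right)} = \left(532 - 1057\right) - 1749 = -525 - 1749 = -2274$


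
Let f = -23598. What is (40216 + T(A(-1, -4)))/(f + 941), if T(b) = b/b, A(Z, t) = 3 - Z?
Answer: -40217/22657 ≈ -1.7750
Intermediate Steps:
T(b) = 1
(40216 + T(A(-1, -4)))/(f + 941) = (40216 + 1)/(-23598 + 941) = 40217/(-22657) = 40217*(-1/22657) = -40217/22657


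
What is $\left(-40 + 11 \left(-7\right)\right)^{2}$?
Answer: $13689$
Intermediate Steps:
$\left(-40 + 11 \left(-7\right)\right)^{2} = \left(-40 - 77\right)^{2} = \left(-117\right)^{2} = 13689$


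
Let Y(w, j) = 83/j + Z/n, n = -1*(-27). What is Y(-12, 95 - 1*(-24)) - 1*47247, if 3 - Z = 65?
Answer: -151809748/3213 ≈ -47249.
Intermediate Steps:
n = 27
Z = -62 (Z = 3 - 1*65 = 3 - 65 = -62)
Y(w, j) = -62/27 + 83/j (Y(w, j) = 83/j - 62/27 = -62/27 + 83/j)
Y(-12, 95 - 1*(-24)) - 1*47247 = (-62/27 + 83/(95 - 1*(-24))) - 1*47247 = (-62/27 + 83/(95 + 24)) - 47247 = (-62/27 + 83/119) - 47247 = -5137/3213 - 47247 = -151809748/3213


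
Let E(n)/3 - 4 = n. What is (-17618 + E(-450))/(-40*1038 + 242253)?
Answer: -18956/200733 ≈ -0.094434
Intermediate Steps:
E(n) = 12 + 3*n
(-17618 + E(-450))/(-40*1038 + 242253) = (-17618 + (12 + 3*(-450)))/(-40*1038 + 242253) = (-17618 + (12 - 1350))/(-41520 + 242253) = (-17618 - 1338)/200733 = -18956*1/200733 = -18956/200733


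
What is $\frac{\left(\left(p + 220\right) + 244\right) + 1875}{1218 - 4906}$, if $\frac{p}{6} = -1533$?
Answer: $\frac{6859}{3688} \approx 1.8598$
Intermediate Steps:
$p = -9198$ ($p = 6 \left(-1533\right) = -9198$)
$\frac{\left(\left(p + 220\right) + 244\right) + 1875}{1218 - 4906} = \frac{\left(\left(-9198 + 220\right) + 244\right) + 1875}{1218 - 4906} = \frac{\left(-8978 + 244\right) + 1875}{-3688} = \left(-8734 + 1875\right) \left(- \frac{1}{3688}\right) = \left(-6859\right) \left(- \frac{1}{3688}\right) = \frac{6859}{3688}$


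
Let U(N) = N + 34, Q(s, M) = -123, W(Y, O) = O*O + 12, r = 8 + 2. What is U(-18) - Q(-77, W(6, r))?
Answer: 139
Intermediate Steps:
r = 10
W(Y, O) = 12 + O**2 (W(Y, O) = O**2 + 12 = 12 + O**2)
U(N) = 34 + N
U(-18) - Q(-77, W(6, r)) = (34 - 18) - 1*(-123) = 16 + 123 = 139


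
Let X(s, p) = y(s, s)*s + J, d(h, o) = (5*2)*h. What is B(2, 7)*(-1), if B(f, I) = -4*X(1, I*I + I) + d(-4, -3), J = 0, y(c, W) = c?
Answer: 44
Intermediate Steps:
d(h, o) = 10*h
X(s, p) = s² (X(s, p) = s*s + 0 = s² + 0 = s²)
B(f, I) = -44 (B(f, I) = -4*1² + 10*(-4) = -4*1 - 40 = -4 - 40 = -44)
B(2, 7)*(-1) = -44*(-1) = 44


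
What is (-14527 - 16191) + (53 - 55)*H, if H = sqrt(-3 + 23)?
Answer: -30718 - 4*sqrt(5) ≈ -30727.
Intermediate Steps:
H = 2*sqrt(5) (H = sqrt(20) = 2*sqrt(5) ≈ 4.4721)
(-14527 - 16191) + (53 - 55)*H = (-14527 - 16191) + (53 - 55)*(2*sqrt(5)) = -30718 - 4*sqrt(5)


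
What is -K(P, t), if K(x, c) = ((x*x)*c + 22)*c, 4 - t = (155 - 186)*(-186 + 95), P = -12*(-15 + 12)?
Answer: -10284331770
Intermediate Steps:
P = 36 (P = -12*(-3) = 36)
t = -2817 (t = 4 - (155 - 186)*(-186 + 95) = 4 - (-31)*(-91) = 4 - 1*2821 = 4 - 2821 = -2817)
K(x, c) = c*(22 + c*x²) (K(x, c) = (x²*c + 22)*c = (c*x² + 22)*c = (22 + c*x²)*c = c*(22 + c*x²))
-K(P, t) = -(-2817)*(22 - 2817*36²) = -(-2817)*(22 - 2817*1296) = -(-2817)*(22 - 3650832) = -(-2817)*(-3650810) = -1*10284331770 = -10284331770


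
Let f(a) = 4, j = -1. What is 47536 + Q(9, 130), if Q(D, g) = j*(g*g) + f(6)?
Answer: 30640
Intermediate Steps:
Q(D, g) = 4 - g² (Q(D, g) = -g*g + 4 = -g² + 4 = 4 - g²)
47536 + Q(9, 130) = 47536 + (4 - 1*130²) = 47536 + (4 - 1*16900) = 47536 + (4 - 16900) = 47536 - 16896 = 30640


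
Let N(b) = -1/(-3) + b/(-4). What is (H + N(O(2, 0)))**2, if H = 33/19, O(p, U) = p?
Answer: 32041/12996 ≈ 2.4655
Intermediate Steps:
N(b) = 1/3 - b/4 (N(b) = -1*(-1/3) + b*(-1/4) = 1/3 - b/4)
H = 33/19 (H = 33*(1/19) = 33/19 ≈ 1.7368)
(H + N(O(2, 0)))**2 = (33/19 + (1/3 - 1/4*2))**2 = (33/19 + (1/3 - 1/2))**2 = (33/19 - 1/6)**2 = (179/114)**2 = 32041/12996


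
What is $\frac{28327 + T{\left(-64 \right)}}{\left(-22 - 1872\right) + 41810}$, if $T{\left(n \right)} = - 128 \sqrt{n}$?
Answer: $\frac{28327}{39916} - \frac{256 i}{9979} \approx 0.70967 - 0.025654 i$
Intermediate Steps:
$\frac{28327 + T{\left(-64 \right)}}{\left(-22 - 1872\right) + 41810} = \frac{28327 - 128 \sqrt{-64}}{\left(-22 - 1872\right) + 41810} = \frac{28327 - 128 \cdot 8 i}{\left(-22 - 1872\right) + 41810} = \frac{28327 - 1024 i}{-1894 + 41810} = \frac{28327 - 1024 i}{39916} = \left(28327 - 1024 i\right) \frac{1}{39916} = \frac{28327}{39916} - \frac{256 i}{9979}$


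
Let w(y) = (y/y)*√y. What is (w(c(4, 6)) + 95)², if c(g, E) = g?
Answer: 9409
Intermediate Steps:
w(y) = √y (w(y) = 1*√y = √y)
(w(c(4, 6)) + 95)² = (√4 + 95)² = (2 + 95)² = 97² = 9409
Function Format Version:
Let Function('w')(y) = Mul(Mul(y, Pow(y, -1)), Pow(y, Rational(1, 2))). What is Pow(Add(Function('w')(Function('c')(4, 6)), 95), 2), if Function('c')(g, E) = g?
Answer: 9409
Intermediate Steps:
Function('w')(y) = Pow(y, Rational(1, 2)) (Function('w')(y) = Mul(1, Pow(y, Rational(1, 2))) = Pow(y, Rational(1, 2)))
Pow(Add(Function('w')(Function('c')(4, 6)), 95), 2) = Pow(Add(Pow(4, Rational(1, 2)), 95), 2) = Pow(Add(2, 95), 2) = Pow(97, 2) = 9409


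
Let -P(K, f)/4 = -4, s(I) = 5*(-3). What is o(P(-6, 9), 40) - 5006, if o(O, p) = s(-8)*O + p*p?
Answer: -3646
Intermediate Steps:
s(I) = -15
P(K, f) = 16 (P(K, f) = -4*(-4) = 16)
o(O, p) = p² - 15*O (o(O, p) = -15*O + p*p = -15*O + p² = p² - 15*O)
o(P(-6, 9), 40) - 5006 = (40² - 15*16) - 5006 = (1600 - 240) - 5006 = 1360 - 5006 = -3646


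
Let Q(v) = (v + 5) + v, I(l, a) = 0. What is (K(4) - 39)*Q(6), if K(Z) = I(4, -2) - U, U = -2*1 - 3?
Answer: -578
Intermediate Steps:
U = -5 (U = -2 - 3 = -5)
Q(v) = 5 + 2*v (Q(v) = (5 + v) + v = 5 + 2*v)
K(Z) = 5 (K(Z) = 0 - 1*(-5) = 0 + 5 = 5)
(K(4) - 39)*Q(6) = (5 - 39)*(5 + 2*6) = -34*(5 + 12) = -34*17 = -578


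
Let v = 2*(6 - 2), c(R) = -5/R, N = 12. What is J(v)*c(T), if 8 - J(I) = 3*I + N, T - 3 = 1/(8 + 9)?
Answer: 595/13 ≈ 45.769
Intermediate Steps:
T = 52/17 (T = 3 + 1/(8 + 9) = 3 + 1/17 = 52/17 ≈ 3.0588)
v = 8 (v = 2*4 = 8)
J(I) = -4 - 3*I (J(I) = 8 - (3*I + 12) = 8 - (12 + 3*I) = 8 + (-12 - 3*I) = -4 - 3*I)
J(v)*c(T) = (-4 - 3*8)*(-5/52/17) = (-4 - 24)*(-5*17/52) = -28*(-85/52) = 595/13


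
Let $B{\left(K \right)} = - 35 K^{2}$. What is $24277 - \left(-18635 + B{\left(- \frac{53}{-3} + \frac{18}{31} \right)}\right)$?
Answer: $\frac{471939203}{8649} \approx 54566.0$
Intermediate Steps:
$24277 - \left(-18635 + B{\left(- \frac{53}{-3} + \frac{18}{31} \right)}\right) = 24277 - \left(-18635 - 35 \left(- \frac{53}{-3} + \frac{18}{31}\right)^{2}\right) = 24277 - \left(-18635 - 35 \left(\left(-53\right) \left(- \frac{1}{3}\right) + 18 \cdot \frac{1}{31}\right)^{2}\right) = 24277 - \left(-18635 - 35 \left(\frac{53}{3} + \frac{18}{31}\right)^{2}\right) = 24277 - \left(-18635 - 35 \left(\frac{1697}{93}\right)^{2}\right) = 24277 - \left(-18635 - \frac{100793315}{8649}\right) = 24277 - - \frac{261967430}{8649} = 24277 + \frac{261967430}{8649} = \frac{471939203}{8649}$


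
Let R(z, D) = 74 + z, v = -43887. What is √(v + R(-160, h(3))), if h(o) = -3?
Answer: I*√43973 ≈ 209.7*I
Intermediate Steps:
√(v + R(-160, h(3))) = √(-43887 + (74 - 160)) = √(-43887 - 86) = √(-43973) = I*√43973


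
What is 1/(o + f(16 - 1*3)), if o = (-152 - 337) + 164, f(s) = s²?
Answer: -1/156 ≈ -0.0064103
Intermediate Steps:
o = -325 (o = -489 + 164 = -325)
1/(o + f(16 - 1*3)) = 1/(-325 + (16 - 1*3)²) = 1/(-325 + (16 - 3)²) = 1/(-325 + 13²) = 1/(-325 + 169) = 1/(-156) = -1/156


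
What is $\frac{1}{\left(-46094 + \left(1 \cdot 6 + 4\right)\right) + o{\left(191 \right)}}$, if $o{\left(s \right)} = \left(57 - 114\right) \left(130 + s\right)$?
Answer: $- \frac{1}{64381} \approx -1.5533 \cdot 10^{-5}$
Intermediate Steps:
$o{\left(s \right)} = -7410 - 57 s$ ($o{\left(s \right)} = - 57 \left(130 + s\right) = -7410 - 57 s$)
$\frac{1}{\left(-46094 + \left(1 \cdot 6 + 4\right)\right) + o{\left(191 \right)}} = \frac{1}{\left(-46094 + \left(1 \cdot 6 + 4\right)\right) - 18297} = \frac{1}{\left(-46094 + \left(6 + 4\right)\right) - 18297} = \frac{1}{\left(-46094 + 10\right) - 18297} = \frac{1}{-46084 - 18297} = \frac{1}{-64381} = - \frac{1}{64381}$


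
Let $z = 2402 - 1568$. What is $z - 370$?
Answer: $464$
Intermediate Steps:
$z = 834$ ($z = 2402 - 1568 = 834$)
$z - 370 = 834 - 370 = 464$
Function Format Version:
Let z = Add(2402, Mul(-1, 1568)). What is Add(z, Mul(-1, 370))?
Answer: 464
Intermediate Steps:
z = 834 (z = Add(2402, -1568) = 834)
Add(z, Mul(-1, 370)) = Add(834, Mul(-1, 370)) = Add(834, -370) = 464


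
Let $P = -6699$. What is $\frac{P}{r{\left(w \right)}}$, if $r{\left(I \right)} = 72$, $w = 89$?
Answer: $- \frac{2233}{24} \approx -93.042$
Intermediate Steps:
$\frac{P}{r{\left(w \right)}} = - \frac{6699}{72} = \left(-6699\right) \frac{1}{72} = - \frac{2233}{24}$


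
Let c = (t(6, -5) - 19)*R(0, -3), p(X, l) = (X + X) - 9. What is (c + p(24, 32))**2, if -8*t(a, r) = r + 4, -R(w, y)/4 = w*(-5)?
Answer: 1521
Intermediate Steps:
R(w, y) = 20*w (R(w, y) = -4*w*(-5) = -(-20)*w = 20*w)
p(X, l) = -9 + 2*X (p(X, l) = 2*X - 9 = -9 + 2*X)
t(a, r) = -1/2 - r/8 (t(a, r) = -(r + 4)/8 = -(4 + r)/8 = -1/2 - r/8)
c = 0 (c = ((-1/2 - 1/8*(-5)) - 19)*(20*0) = ((-1/2 + 5/8) - 19)*0 = (1/8 - 19)*0 = -151/8*0 = 0)
(c + p(24, 32))**2 = (0 + (-9 + 2*24))**2 = (0 + (-9 + 48))**2 = (0 + 39)**2 = 39**2 = 1521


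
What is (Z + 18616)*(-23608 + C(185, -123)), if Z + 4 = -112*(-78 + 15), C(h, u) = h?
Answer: -601221564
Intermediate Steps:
Z = 7052 (Z = -4 - 112*(-78 + 15) = -4 - 112*(-63) = -4 + 7056 = 7052)
(Z + 18616)*(-23608 + C(185, -123)) = (7052 + 18616)*(-23608 + 185) = 25668*(-23423) = -601221564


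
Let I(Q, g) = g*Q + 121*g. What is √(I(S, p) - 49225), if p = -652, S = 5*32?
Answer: I*√232437 ≈ 482.12*I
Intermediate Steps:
S = 160
I(Q, g) = 121*g + Q*g (I(Q, g) = Q*g + 121*g = 121*g + Q*g)
√(I(S, p) - 49225) = √(-652*(121 + 160) - 49225) = √(-652*281 - 49225) = √(-183212 - 49225) = √(-232437) = I*√232437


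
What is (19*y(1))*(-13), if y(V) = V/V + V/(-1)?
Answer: 0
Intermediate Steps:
y(V) = 1 - V (y(V) = 1 + V*(-1) = 1 - V)
(19*y(1))*(-13) = (19*(1 - 1*1))*(-13) = (19*(1 - 1))*(-13) = (19*0)*(-13) = 0*(-13) = 0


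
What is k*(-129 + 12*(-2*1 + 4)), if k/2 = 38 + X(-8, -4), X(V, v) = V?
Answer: -6300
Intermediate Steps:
k = 60 (k = 2*(38 - 8) = 2*30 = 60)
k*(-129 + 12*(-2*1 + 4)) = 60*(-129 + 12*(-2*1 + 4)) = 60*(-129 + 12*(-2 + 4)) = 60*(-129 + 12*2) = 60*(-129 + 24) = 60*(-105) = -6300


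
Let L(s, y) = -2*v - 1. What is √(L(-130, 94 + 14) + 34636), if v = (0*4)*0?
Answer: √34635 ≈ 186.10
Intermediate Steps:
v = 0 (v = 0*0 = 0)
L(s, y) = -1 (L(s, y) = -2*0 - 1 = 0 - 1 = -1)
√(L(-130, 94 + 14) + 34636) = √(-1 + 34636) = √34635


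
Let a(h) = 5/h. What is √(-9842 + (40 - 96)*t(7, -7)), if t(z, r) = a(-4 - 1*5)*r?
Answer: I*√90538/3 ≈ 100.3*I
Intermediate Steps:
t(z, r) = -5*r/9 (t(z, r) = (5/(-4 - 1*5))*r = (5/(-4 - 5))*r = (5/(-9))*r = (5*(-⅑))*r = -5*r/9)
√(-9842 + (40 - 96)*t(7, -7)) = √(-9842 + (40 - 96)*(-5/9*(-7))) = √(-9842 - 56*35/9) = √(-9842 - 1960/9) = √(-90538/9) = I*√90538/3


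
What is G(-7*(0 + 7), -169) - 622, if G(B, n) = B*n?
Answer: 7659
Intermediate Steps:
G(-7*(0 + 7), -169) - 622 = -7*(0 + 7)*(-169) - 622 = -7*7*(-169) - 622 = -49*(-169) - 622 = 8281 - 622 = 7659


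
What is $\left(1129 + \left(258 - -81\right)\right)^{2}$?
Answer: $2155024$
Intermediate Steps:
$\left(1129 + \left(258 - -81\right)\right)^{2} = \left(1129 + \left(258 + 81\right)\right)^{2} = \left(1129 + 339\right)^{2} = 1468^{2} = 2155024$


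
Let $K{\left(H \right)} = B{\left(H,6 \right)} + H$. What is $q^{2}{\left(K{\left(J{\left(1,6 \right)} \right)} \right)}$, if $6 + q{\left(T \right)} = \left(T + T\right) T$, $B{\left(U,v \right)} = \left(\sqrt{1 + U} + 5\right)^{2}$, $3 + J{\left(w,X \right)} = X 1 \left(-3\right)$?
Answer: $4016036 + 8944640 i \sqrt{5} \approx 4.016 \cdot 10^{6} + 2.0001 \cdot 10^{7} i$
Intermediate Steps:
$J{\left(w,X \right)} = -3 - 3 X$ ($J{\left(w,X \right)} = -3 + X 1 \left(-3\right) = -3 + X \left(-3\right) = -3 - 3 X$)
$B{\left(U,v \right)} = \left(5 + \sqrt{1 + U}\right)^{2}$
$K{\left(H \right)} = H + \left(5 + \sqrt{1 + H}\right)^{2}$ ($K{\left(H \right)} = \left(5 + \sqrt{1 + H}\right)^{2} + H = H + \left(5 + \sqrt{1 + H}\right)^{2}$)
$q{\left(T \right)} = -6 + 2 T^{2}$ ($q{\left(T \right)} = -6 + \left(T + T\right) T = -6 + 2 T T = -6 + 2 T^{2}$)
$q^{2}{\left(K{\left(J{\left(1,6 \right)} \right)} \right)} = \left(-6 + 2 \left(\left(-3 - 18\right) + \left(5 + \sqrt{1 - 21}\right)^{2}\right)^{2}\right)^{2} = \left(-6 + 2 \left(-21 + \left(5 + \sqrt{1 - 21}\right)^{2}\right)^{2}\right)^{2} = \left(-6 + 2 \left(-21 + \left(5 + \sqrt{-20}\right)^{2}\right)^{2}\right)^{2} = \left(-6 + 2 \left(-21 + \left(5 + 2 i \sqrt{5}\right)^{2}\right)^{2}\right)^{2}$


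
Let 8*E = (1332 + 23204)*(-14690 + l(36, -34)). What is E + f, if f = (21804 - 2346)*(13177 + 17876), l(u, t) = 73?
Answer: 559398935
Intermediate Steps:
f = 604229274 (f = 19458*31053 = 604229274)
E = -44830339 (E = ((1332 + 23204)*(-14690 + 73))/8 = (24536*(-14617))/8 = (1/8)*(-358642712) = -44830339)
E + f = -44830339 + 604229274 = 559398935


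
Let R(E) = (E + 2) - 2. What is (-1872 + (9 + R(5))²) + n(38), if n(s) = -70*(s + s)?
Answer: -6996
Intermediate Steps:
R(E) = E (R(E) = (2 + E) - 2 = E)
n(s) = -140*s
(-1872 + (9 + R(5))²) + n(38) = (-1872 + (9 + 5)²) - 140*38 = (-1872 + 14²) - 5320 = (-1872 + 196) - 5320 = -1676 - 5320 = -6996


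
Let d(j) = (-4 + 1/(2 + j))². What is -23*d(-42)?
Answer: -596183/1600 ≈ -372.61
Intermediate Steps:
-23*d(-42) = -23*(7 + 4*(-42))²/(2 - 42)² = -23*(7 - 168)²/(-40)² = -23*(-161)²/1600 = -23*25921/1600 = -596183/1600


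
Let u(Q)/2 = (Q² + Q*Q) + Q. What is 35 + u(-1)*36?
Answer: 107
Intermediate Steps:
u(Q) = 2*Q + 4*Q² (u(Q) = 2*((Q² + Q*Q) + Q) = 2*((Q² + Q²) + Q) = 2*(2*Q² + Q) = 2*(Q + 2*Q²) = 2*Q + 4*Q²)
35 + u(-1)*36 = 35 + (2*(-1)*(1 + 2*(-1)))*36 = 35 + (2*(-1)*(1 - 2))*36 = 35 + (2*(-1)*(-1))*36 = 35 + 2*36 = 35 + 72 = 107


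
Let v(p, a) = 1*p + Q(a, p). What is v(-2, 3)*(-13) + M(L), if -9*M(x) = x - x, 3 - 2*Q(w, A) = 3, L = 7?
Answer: 26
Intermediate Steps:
Q(w, A) = 0 (Q(w, A) = 3/2 - ½*3 = 3/2 - 3/2 = 0)
M(x) = 0 (M(x) = -(x - x)/9 = -⅑*0 = 0)
v(p, a) = p (v(p, a) = 1*p + 0 = p + 0 = p)
v(-2, 3)*(-13) + M(L) = -2*(-13) + 0 = 26 + 0 = 26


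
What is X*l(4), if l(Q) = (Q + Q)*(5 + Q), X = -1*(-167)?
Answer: 12024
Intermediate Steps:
X = 167
l(Q) = 2*Q*(5 + Q) (l(Q) = (2*Q)*(5 + Q) = 2*Q*(5 + Q))
X*l(4) = 167*(2*4*(5 + 4)) = 167*(2*4*9) = 167*72 = 12024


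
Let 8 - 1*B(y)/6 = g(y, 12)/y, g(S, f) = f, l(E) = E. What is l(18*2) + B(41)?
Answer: 3372/41 ≈ 82.244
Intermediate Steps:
B(y) = 48 - 72/y
l(18*2) + B(41) = 18*2 + (48 - 72/41) = 36 + (48 - 72*1/41) = 36 + (48 - 72/41) = 36 + 1896/41 = 3372/41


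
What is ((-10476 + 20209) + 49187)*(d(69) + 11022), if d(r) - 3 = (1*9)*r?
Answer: 686182320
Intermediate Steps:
d(r) = 3 + 9*r (d(r) = 3 + (1*9)*r = 3 + 9*r)
((-10476 + 20209) + 49187)*(d(69) + 11022) = ((-10476 + 20209) + 49187)*((3 + 9*69) + 11022) = (9733 + 49187)*((3 + 621) + 11022) = 58920*(624 + 11022) = 58920*11646 = 686182320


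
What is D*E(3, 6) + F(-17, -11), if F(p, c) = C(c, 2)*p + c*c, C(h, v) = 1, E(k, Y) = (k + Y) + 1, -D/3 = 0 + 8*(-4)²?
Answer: -3736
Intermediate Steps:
D = -384 (D = -3*(0 + 8*(-4)²) = -3*(0 + 8*16) = -3*(0 + 128) = -3*128 = -384)
E(k, Y) = 1 + Y + k (E(k, Y) = (Y + k) + 1 = 1 + Y + k)
F(p, c) = p + c² (F(p, c) = 1*p + c*c = p + c²)
D*E(3, 6) + F(-17, -11) = -384*(1 + 6 + 3) + (-17 + (-11)²) = -384*10 + (-17 + 121) = -3840 + 104 = -3736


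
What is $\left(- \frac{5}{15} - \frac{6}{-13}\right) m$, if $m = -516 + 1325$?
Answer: $\frac{4045}{39} \approx 103.72$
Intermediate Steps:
$m = 809$
$\left(- \frac{5}{15} - \frac{6}{-13}\right) m = \left(- \frac{5}{15} - \frac{6}{-13}\right) 809 = \left(\left(-5\right) \frac{1}{15} - - \frac{6}{13}\right) 809 = \left(- \frac{1}{3} + \frac{6}{13}\right) 809 = \frac{5}{39} \cdot 809 = \frac{4045}{39}$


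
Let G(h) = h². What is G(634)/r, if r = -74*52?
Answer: -100489/962 ≈ -104.46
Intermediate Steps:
r = -3848
G(634)/r = 634²/(-3848) = 401956*(-1/3848) = -100489/962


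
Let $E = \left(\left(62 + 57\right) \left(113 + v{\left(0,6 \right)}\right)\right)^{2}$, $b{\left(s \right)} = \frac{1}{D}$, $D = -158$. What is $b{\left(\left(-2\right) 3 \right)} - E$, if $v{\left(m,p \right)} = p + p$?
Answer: $- \frac{34959968751}{158} \approx -2.2127 \cdot 10^{8}$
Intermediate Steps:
$v{\left(m,p \right)} = 2 p$
$b{\left(s \right)} = - \frac{1}{158}$ ($b{\left(s \right)} = \frac{1}{-158} = - \frac{1}{158}$)
$E = 221265625$ ($E = \left(\left(62 + 57\right) \left(113 + 2 \cdot 6\right)\right)^{2} = \left(119 \left(113 + 12\right)\right)^{2} = \left(119 \cdot 125\right)^{2} = 14875^{2} = 221265625$)
$b{\left(\left(-2\right) 3 \right)} - E = - \frac{1}{158} - 221265625 = - \frac{34959968751}{158}$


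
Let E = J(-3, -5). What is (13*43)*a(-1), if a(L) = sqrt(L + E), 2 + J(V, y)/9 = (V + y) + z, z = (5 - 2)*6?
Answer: 559*sqrt(71) ≈ 4710.2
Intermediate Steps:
z = 18 (z = 3*6 = 18)
J(V, y) = 144 + 9*V + 9*y (J(V, y) = -18 + 9*((V + y) + 18) = -18 + 9*(18 + V + y) = -18 + (162 + 9*V + 9*y) = 144 + 9*V + 9*y)
E = 72 (E = 144 + 9*(-3) + 9*(-5) = 144 - 27 - 45 = 72)
a(L) = sqrt(72 + L) (a(L) = sqrt(L + 72) = sqrt(72 + L))
(13*43)*a(-1) = (13*43)*sqrt(72 - 1) = 559*sqrt(71)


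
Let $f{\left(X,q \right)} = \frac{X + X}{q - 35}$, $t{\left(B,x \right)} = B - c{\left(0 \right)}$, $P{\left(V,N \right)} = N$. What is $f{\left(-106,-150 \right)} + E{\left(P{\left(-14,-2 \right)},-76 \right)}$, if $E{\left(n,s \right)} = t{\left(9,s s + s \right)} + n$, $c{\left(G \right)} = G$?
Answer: $\frac{1507}{185} \approx 8.146$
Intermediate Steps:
$t{\left(B,x \right)} = B$ ($t{\left(B,x \right)} = B - 0 = B + 0 = B$)
$f{\left(X,q \right)} = \frac{2 X}{-35 + q}$
$E{\left(n,s \right)} = 9 + n$
$f{\left(-106,-150 \right)} + E{\left(P{\left(-14,-2 \right)},-76 \right)} = 2 \left(-106\right) \frac{1}{-35 - 150} + \left(9 - 2\right) = 2 \left(-106\right) \frac{1}{-185} + 7 = 2 \left(-106\right) \left(- \frac{1}{185}\right) + 7 = \frac{212}{185} + 7 = \frac{1507}{185}$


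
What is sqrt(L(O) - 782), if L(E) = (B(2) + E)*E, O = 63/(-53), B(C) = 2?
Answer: I*sqrt(2199347)/53 ≈ 27.982*I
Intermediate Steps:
O = -63/53 (O = 63*(-1/53) = -63/53 ≈ -1.1887)
L(E) = E*(2 + E) (L(E) = (2 + E)*E = E*(2 + E))
sqrt(L(O) - 782) = sqrt(-63*(2 - 63/53)/53 - 782) = sqrt(-63/53*43/53 - 782) = sqrt(-2709/2809 - 782) = sqrt(-2199347/2809) = I*sqrt(2199347)/53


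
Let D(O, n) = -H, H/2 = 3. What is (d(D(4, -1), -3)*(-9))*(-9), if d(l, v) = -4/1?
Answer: -324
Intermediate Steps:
H = 6 (H = 2*3 = 6)
D(O, n) = -6 (D(O, n) = -1*6 = -6)
d(l, v) = -4 (d(l, v) = -4*1 = -4)
(d(D(4, -1), -3)*(-9))*(-9) = -4*(-9)*(-9) = 36*(-9) = -324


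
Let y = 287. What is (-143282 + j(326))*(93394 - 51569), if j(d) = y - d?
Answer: -5994400825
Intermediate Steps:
j(d) = 287 - d
(-143282 + j(326))*(93394 - 51569) = (-143282 + (287 - 1*326))*(93394 - 51569) = (-143282 + (287 - 326))*41825 = (-143282 - 39)*41825 = -143321*41825 = -5994400825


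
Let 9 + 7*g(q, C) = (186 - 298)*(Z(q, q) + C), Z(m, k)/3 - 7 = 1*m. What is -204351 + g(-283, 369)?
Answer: -1379058/7 ≈ -1.9701e+5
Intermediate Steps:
Z(m, k) = 21 + 3*m (Z(m, k) = 21 + 3*(1*m) = 21 + 3*m)
g(q, C) = -2361/7 - 48*q - 16*C (g(q, C) = -9/7 + ((186 - 298)*((21 + 3*q) + C))/7 = -9/7 + (-112*(21 + C + 3*q))/7 = -9/7 + (-2352 - 336*q - 112*C)/7 = -9/7 + (-336 - 48*q - 16*C) = -2361/7 - 48*q - 16*C)
-204351 + g(-283, 369) = -204351 + (-2361/7 - 48*(-283) - 16*369) = -204351 + (-2361/7 + 13584 - 5904) = -204351 + 51399/7 = -1379058/7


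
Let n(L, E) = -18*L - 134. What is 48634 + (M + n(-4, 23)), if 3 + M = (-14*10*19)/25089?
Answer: 1218544981/25089 ≈ 48569.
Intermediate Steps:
n(L, E) = -134 - 18*L
M = -77927/25089 (M = -3 + (-14*10*19)/25089 = -3 - 140*19*(1/25089) = -3 - 2660*1/25089 = -3 - 2660/25089 = -77927/25089 ≈ -3.1060)
48634 + (M + n(-4, 23)) = 48634 + (-77927/25089 + (-134 - 18*(-4))) = 48634 + (-77927/25089 + (-134 + 72)) = 48634 + (-77927/25089 - 62) = 48634 - 1633445/25089 = 1218544981/25089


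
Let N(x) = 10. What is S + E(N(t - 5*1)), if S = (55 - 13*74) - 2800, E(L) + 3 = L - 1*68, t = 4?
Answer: -3768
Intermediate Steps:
E(L) = -71 + L (E(L) = -3 + (L - 1*68) = -3 + (L - 68) = -3 + (-68 + L) = -71 + L)
S = -3707 (S = (55 - 962) - 2800 = -907 - 2800 = -3707)
S + E(N(t - 5*1)) = -3707 + (-71 + 10) = -3707 - 61 = -3768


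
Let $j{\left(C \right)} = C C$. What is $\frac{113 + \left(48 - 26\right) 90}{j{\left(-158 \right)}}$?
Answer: $\frac{2093}{24964} \approx 0.083841$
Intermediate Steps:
$j{\left(C \right)} = C^{2}$
$\frac{113 + \left(48 - 26\right) 90}{j{\left(-158 \right)}} = \frac{113 + \left(48 - 26\right) 90}{\left(-158\right)^{2}} = \frac{113 + \left(48 - 26\right) 90}{24964} = \left(113 + 22 \cdot 90\right) \frac{1}{24964} = \left(113 + 1980\right) \frac{1}{24964} = 2093 \cdot \frac{1}{24964} = \frac{2093}{24964}$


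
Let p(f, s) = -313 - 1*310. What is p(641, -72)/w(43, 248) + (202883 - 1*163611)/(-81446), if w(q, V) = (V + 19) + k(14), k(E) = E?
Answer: -30888145/11443163 ≈ -2.6993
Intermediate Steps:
w(q, V) = 33 + V (w(q, V) = (V + 19) + 14 = (19 + V) + 14 = 33 + V)
p(f, s) = -623 (p(f, s) = -313 - 310 = -623)
p(641, -72)/w(43, 248) + (202883 - 1*163611)/(-81446) = -623/(33 + 248) + (202883 - 1*163611)/(-81446) = -623/281 + (202883 - 163611)*(-1/81446) = -623*1/281 + 39272*(-1/81446) = -623/281 - 19636/40723 = -30888145/11443163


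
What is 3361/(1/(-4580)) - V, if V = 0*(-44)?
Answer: -15393380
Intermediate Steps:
V = 0
3361/(1/(-4580)) - V = 3361/(1/(-4580)) - 1*0 = 3361/(-1/4580) + 0 = 3361*(-4580) + 0 = -15393380 + 0 = -15393380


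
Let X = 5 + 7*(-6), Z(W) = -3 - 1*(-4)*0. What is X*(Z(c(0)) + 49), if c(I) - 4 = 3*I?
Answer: -1702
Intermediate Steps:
c(I) = 4 + 3*I
Z(W) = -3 (Z(W) = -3 + 4*0 = -3 + 0 = -3)
X = -37 (X = 5 - 42 = -37)
X*(Z(c(0)) + 49) = -37*(-3 + 49) = -37*46 = -1702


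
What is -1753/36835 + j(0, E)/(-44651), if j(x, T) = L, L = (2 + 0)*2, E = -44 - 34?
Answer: -78420543/1644719585 ≈ -0.047680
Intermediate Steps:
E = -78
L = 4 (L = 2*2 = 4)
j(x, T) = 4
-1753/36835 + j(0, E)/(-44651) = -1753/36835 + 4/(-44651) = -1753*1/36835 + 4*(-1/44651) = -1753/36835 - 4/44651 = -78420543/1644719585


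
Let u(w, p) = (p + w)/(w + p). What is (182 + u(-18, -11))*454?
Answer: 83082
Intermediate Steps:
u(w, p) = 1 (u(w, p) = (p + w)/(p + w) = 1)
(182 + u(-18, -11))*454 = (182 + 1)*454 = 183*454 = 83082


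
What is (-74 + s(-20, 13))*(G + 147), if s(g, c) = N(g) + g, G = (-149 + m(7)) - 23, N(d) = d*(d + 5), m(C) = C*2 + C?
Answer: -824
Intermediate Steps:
m(C) = 3*C (m(C) = 2*C + C = 3*C)
N(d) = d*(5 + d)
G = -151 (G = (-149 + 3*7) - 23 = (-149 + 21) - 23 = -128 - 23 = -151)
s(g, c) = g + g*(5 + g) (s(g, c) = g*(5 + g) + g = g + g*(5 + g))
(-74 + s(-20, 13))*(G + 147) = (-74 - 20*(6 - 20))*(-151 + 147) = (-74 - 20*(-14))*(-4) = (-74 + 280)*(-4) = 206*(-4) = -824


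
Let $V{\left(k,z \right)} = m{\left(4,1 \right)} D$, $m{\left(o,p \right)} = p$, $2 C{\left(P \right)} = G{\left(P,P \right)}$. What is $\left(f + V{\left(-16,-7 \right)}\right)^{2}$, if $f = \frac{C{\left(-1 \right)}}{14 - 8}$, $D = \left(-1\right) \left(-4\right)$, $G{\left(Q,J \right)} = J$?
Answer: $\frac{2209}{144} \approx 15.34$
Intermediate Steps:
$C{\left(P \right)} = \frac{P}{2}$
$D = 4$
$V{\left(k,z \right)} = 4$ ($V{\left(k,z \right)} = 1 \cdot 4 = 4$)
$f = - \frac{1}{12}$ ($f = \frac{\frac{1}{2} \left(-1\right)}{14 - 8} = - \frac{1}{2 \cdot 6} = \left(- \frac{1}{2}\right) \frac{1}{6} = - \frac{1}{12} \approx -0.083333$)
$\left(f + V{\left(-16,-7 \right)}\right)^{2} = \left(- \frac{1}{12} + 4\right)^{2} = \left(\frac{47}{12}\right)^{2} = \frac{2209}{144}$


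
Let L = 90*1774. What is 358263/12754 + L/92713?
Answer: 35251941159/1182461602 ≈ 29.812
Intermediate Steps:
L = 159660
358263/12754 + L/92713 = 358263/12754 + 159660/92713 = 35251941159/1182461602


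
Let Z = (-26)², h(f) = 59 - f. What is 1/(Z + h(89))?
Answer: 1/646 ≈ 0.0015480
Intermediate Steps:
Z = 676
1/(Z + h(89)) = 1/(676 + (59 - 1*89)) = 1/(676 + (59 - 89)) = 1/(676 - 30) = 1/646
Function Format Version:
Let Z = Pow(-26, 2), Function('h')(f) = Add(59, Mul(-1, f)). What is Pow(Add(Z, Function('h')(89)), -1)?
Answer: Rational(1, 646) ≈ 0.0015480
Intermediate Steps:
Z = 676
Pow(Add(Z, Function('h')(89)), -1) = Pow(Add(676, Add(59, Mul(-1, 89))), -1) = Pow(Add(676, Add(59, -89)), -1) = Pow(Add(676, -30), -1) = Pow(646, -1) = Rational(1, 646)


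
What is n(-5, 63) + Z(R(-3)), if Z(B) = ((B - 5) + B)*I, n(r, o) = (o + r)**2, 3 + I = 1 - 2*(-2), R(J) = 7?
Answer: 3382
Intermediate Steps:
I = 2 (I = -3 + (1 - 2*(-2)) = -3 + (1 + 4) = -3 + 5 = 2)
Z(B) = -10 + 4*B (Z(B) = ((B - 5) + B)*2 = ((-5 + B) + B)*2 = (-5 + 2*B)*2 = -10 + 4*B)
n(-5, 63) + Z(R(-3)) = (63 - 5)**2 + (-10 + 4*7) = 58**2 + (-10 + 28) = 3364 + 18 = 3382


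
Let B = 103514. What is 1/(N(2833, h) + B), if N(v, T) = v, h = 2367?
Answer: 1/106347 ≈ 9.4032e-6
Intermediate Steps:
1/(N(2833, h) + B) = 1/(2833 + 103514) = 1/106347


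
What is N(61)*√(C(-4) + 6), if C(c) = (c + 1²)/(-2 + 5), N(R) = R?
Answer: 61*√5 ≈ 136.40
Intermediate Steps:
C(c) = ⅓ + c/3 (C(c) = (c + 1)/3 = (1 + c)*(⅓) = ⅓ + c/3)
N(61)*√(C(-4) + 6) = 61*√((⅓ + (⅓)*(-4)) + 6) = 61*√((⅓ - 4/3) + 6) = 61*√(-1 + 6) = 61*√5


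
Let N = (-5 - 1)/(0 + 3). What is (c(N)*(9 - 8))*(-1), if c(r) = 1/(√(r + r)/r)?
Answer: -I ≈ -1.0*I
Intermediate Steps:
N = -2 (N = -6/3 = -6*⅓ = -2)
c(r) = √2*√r/2 (c(r) = 1/(√(2*r)/r) = 1/((√2*√r)/r) = 1/(√2/√r) = √2*√r/2)
(c(N)*(9 - 8))*(-1) = ((√2*√(-2)/2)*(9 - 8))*(-1) = ((√2*(I*√2)/2)*1)*(-1) = (I*1)*(-1) = I*(-1) = -I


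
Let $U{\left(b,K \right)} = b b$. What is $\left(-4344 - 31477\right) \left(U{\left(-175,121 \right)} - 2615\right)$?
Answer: $-1003346210$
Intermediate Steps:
$U{\left(b,K \right)} = b^{2}$
$\left(-4344 - 31477\right) \left(U{\left(-175,121 \right)} - 2615\right) = \left(-4344 - 31477\right) \left(\left(-175\right)^{2} - 2615\right) = - 35821 \left(30625 - 2615\right) = \left(-35821\right) 28010 = -1003346210$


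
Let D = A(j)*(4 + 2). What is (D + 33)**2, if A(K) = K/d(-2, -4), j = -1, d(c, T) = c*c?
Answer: 3969/4 ≈ 992.25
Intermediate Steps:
d(c, T) = c**2
A(K) = K/4 (A(K) = K/((-2)**2) = K/4)
D = -3/2 (D = ((1/4)*(-1))*(4 + 2) = -1/4*6 = -3/2 ≈ -1.5000)
(D + 33)**2 = (-3/2 + 33)**2 = (63/2)**2 = 3969/4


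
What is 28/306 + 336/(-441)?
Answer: -718/1071 ≈ -0.67040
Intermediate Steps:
28/306 + 336/(-441) = 28*(1/306) + 336*(-1/441) = 14/153 - 16/21 = -718/1071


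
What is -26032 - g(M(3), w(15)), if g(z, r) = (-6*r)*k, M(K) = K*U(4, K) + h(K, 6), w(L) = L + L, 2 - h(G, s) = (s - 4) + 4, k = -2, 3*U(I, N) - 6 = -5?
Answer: -26392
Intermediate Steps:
U(I, N) = ⅓ (U(I, N) = 2 + (⅓)*(-5) = 2 - 5/3 = ⅓)
h(G, s) = 2 - s (h(G, s) = 2 - ((s - 4) + 4) = 2 - ((-4 + s) + 4) = 2 - s)
w(L) = 2*L
M(K) = -4 + K/3 (M(K) = K*(⅓) + (2 - 1*6) = K/3 + (2 - 6) = K/3 - 4 = -4 + K/3)
g(z, r) = 12*r (g(z, r) = -6*r*(-2) = 12*r)
-26032 - g(M(3), w(15)) = -26032 - 12*2*15 = -26032 - 12*30 = -26032 - 1*360 = -26032 - 360 = -26392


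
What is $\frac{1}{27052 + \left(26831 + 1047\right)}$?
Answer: $\frac{1}{54930} \approx 1.8205 \cdot 10^{-5}$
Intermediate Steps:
$\frac{1}{27052 + \left(26831 + 1047\right)} = \frac{1}{27052 + 27878} = \frac{1}{54930}$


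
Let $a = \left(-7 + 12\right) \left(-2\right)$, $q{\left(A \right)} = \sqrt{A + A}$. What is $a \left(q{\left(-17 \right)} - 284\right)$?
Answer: $2840 - 10 i \sqrt{34} \approx 2840.0 - 58.31 i$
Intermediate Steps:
$q{\left(A \right)} = \sqrt{2} \sqrt{A}$ ($q{\left(A \right)} = \sqrt{2 A} = \sqrt{2} \sqrt{A}$)
$a = -10$ ($a = 5 \left(-2\right) = -10$)
$a \left(q{\left(-17 \right)} - 284\right) = - 10 \left(\sqrt{2} \sqrt{-17} - 284\right) = - 10 \left(\sqrt{2} i \sqrt{17} - 284\right) = - 10 \left(i \sqrt{34} - 284\right) = - 10 \left(-284 + i \sqrt{34}\right) = 2840 - 10 i \sqrt{34}$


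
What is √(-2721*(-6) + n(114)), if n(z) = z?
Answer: 2*√4110 ≈ 128.22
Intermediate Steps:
√(-2721*(-6) + n(114)) = √(-2721*(-6) + 114) = √(16326 + 114) = √16440 = 2*√4110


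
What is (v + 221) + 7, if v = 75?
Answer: 303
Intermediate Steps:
(v + 221) + 7 = (75 + 221) + 7 = 296 + 7 = 303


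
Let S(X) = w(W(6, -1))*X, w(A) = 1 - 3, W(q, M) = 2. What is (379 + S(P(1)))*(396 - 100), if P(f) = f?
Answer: 111592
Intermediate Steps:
w(A) = -2
S(X) = -2*X
(379 + S(P(1)))*(396 - 100) = (379 - 2*1)*(396 - 100) = (379 - 2)*296 = 377*296 = 111592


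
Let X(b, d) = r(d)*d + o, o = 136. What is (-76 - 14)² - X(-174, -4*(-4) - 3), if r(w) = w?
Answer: 7795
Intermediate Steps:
X(b, d) = 136 + d² (X(b, d) = d*d + 136 = d² + 136 = 136 + d²)
(-76 - 14)² - X(-174, -4*(-4) - 3) = (-76 - 14)² - (136 + (-4*(-4) - 3)²) = (-90)² - (136 + (16 - 3)²) = 8100 - (136 + 13²) = 8100 - (136 + 169) = 8100 - 1*305 = 8100 - 305 = 7795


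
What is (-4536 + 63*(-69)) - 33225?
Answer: -42108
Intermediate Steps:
(-4536 + 63*(-69)) - 33225 = (-4536 - 4347) - 33225 = -8883 - 33225 = -42108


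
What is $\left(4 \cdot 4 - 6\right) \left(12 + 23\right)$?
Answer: $350$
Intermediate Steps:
$\left(4 \cdot 4 - 6\right) \left(12 + 23\right) = \left(16 - 6\right) 35 = 10 \cdot 35 = 350$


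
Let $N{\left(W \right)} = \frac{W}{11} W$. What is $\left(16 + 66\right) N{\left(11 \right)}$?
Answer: $902$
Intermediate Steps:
$N{\left(W \right)} = \frac{W^{2}}{11}$ ($N{\left(W \right)} = W \frac{1}{11} W = \frac{W}{11} W = \frac{W^{2}}{11}$)
$\left(16 + 66\right) N{\left(11 \right)} = \left(16 + 66\right) \frac{11^{2}}{11} = 82 \cdot \frac{1}{11} \cdot 121 = 82 \cdot 11 = 902$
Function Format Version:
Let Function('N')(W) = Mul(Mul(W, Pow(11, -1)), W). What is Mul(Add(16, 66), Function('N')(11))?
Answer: 902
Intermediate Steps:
Function('N')(W) = Mul(Rational(1, 11), Pow(W, 2)) (Function('N')(W) = Mul(Mul(W, Rational(1, 11)), W) = Mul(Mul(Rational(1, 11), W), W) = Mul(Rational(1, 11), Pow(W, 2)))
Mul(Add(16, 66), Function('N')(11)) = Mul(Add(16, 66), Mul(Rational(1, 11), Pow(11, 2))) = Mul(82, Mul(Rational(1, 11), 121)) = Mul(82, 11) = 902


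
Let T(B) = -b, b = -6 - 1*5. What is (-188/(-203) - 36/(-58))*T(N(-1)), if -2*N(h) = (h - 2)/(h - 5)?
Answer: 3454/203 ≈ 17.015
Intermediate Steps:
b = -11 (b = -6 - 5 = -11)
N(h) = -(-2 + h)/(2*(-5 + h)) (N(h) = -(h - 2)/(2*(h - 5)) = -(-2 + h)/(2*(-5 + h)))
T(B) = 11 (T(B) = -1*(-11) = 11)
(-188/(-203) - 36/(-58))*T(N(-1)) = (-188/(-203) - 36/(-58))*11 = (-188*(-1/203) - 36*(-1/58))*11 = (188/203 + 18/29)*11 = (314/203)*11 = 3454/203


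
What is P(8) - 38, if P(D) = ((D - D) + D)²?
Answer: 26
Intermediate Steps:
P(D) = D² (P(D) = (0 + D)² = D²)
P(8) - 38 = 8² - 38 = 64 - 38 = 26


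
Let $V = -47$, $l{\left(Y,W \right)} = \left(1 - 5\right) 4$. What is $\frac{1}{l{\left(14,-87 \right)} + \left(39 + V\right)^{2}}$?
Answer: $\frac{1}{48} \approx 0.020833$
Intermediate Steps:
$l{\left(Y,W \right)} = -16$ ($l{\left(Y,W \right)} = \left(-4\right) 4 = -16$)
$\frac{1}{l{\left(14,-87 \right)} + \left(39 + V\right)^{2}} = \frac{1}{-16 + \left(39 - 47\right)^{2}} = \frac{1}{-16 + \left(-8\right)^{2}} = \frac{1}{-16 + 64} = \frac{1}{48}$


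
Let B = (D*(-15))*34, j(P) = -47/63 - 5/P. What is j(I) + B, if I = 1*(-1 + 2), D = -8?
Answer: 256678/63 ≈ 4074.3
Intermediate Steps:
I = 1 (I = 1*1 = 1)
j(P) = -47/63 - 5/P (j(P) = -47*1/63 - 5/P = -47/63 - 5/P)
B = 4080 (B = -8*(-15)*34 = 120*34 = 4080)
j(I) + B = (-47/63 - 5/1) + 4080 = (-47/63 - 5*1) + 4080 = (-47/63 - 5) + 4080 = -362/63 + 4080 = 256678/63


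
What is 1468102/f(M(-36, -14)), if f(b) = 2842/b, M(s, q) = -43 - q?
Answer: -734051/49 ≈ -14981.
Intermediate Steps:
1468102/f(M(-36, -14)) = 1468102/((2842/(-43 - 1*(-14)))) = 1468102/((2842/(-43 + 14))) = 1468102/((2842/(-29))) = 1468102/((2842*(-1/29))) = 1468102/(-98) = 1468102*(-1/98) = -734051/49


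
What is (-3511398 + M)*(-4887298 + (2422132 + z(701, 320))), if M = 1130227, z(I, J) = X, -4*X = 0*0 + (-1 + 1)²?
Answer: 5869981789386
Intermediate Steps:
X = 0 (X = -(0*0 + (-1 + 1)²)/4 = -(0 + 0²)/4 = -(0 + 0)/4 = -¼*0 = 0)
z(I, J) = 0
(-3511398 + M)*(-4887298 + (2422132 + z(701, 320))) = (-3511398 + 1130227)*(-4887298 + (2422132 + 0)) = -2381171*(-4887298 + 2422132) = -2381171*(-2465166) = 5869981789386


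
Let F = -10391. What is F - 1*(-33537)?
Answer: 23146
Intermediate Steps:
F - 1*(-33537) = -10391 - 1*(-33537) = -10391 + 33537 = 23146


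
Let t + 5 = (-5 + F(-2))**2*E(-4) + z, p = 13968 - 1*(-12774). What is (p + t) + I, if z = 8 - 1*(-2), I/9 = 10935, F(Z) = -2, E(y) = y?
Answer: 124966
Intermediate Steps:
p = 26742 (p = 13968 + 12774 = 26742)
I = 98415 (I = 9*10935 = 98415)
z = 10 (z = 8 + 2 = 10)
t = -191 (t = -5 + ((-5 - 2)**2*(-4) + 10) = -5 + ((-7)**2*(-4) + 10) = -5 + (49*(-4) + 10) = -5 + (-196 + 10) = -5 - 186 = -191)
(p + t) + I = (26742 - 191) + 98415 = 26551 + 98415 = 124966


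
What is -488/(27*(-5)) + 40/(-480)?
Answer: 1907/540 ≈ 3.5315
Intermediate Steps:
-488/(27*(-5)) + 40/(-480) = -488/(-135) + 40*(-1/480) = -488*(-1/135) - 1/12 = 488/135 - 1/12 = 1907/540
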